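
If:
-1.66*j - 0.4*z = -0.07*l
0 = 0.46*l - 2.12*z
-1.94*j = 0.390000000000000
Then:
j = -0.20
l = 19.87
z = 4.31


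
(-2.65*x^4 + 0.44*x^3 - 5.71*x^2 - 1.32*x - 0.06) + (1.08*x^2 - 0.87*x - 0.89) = -2.65*x^4 + 0.44*x^3 - 4.63*x^2 - 2.19*x - 0.95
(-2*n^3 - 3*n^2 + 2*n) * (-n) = 2*n^4 + 3*n^3 - 2*n^2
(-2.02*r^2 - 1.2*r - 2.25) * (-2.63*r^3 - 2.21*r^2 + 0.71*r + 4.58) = 5.3126*r^5 + 7.6202*r^4 + 7.1353*r^3 - 5.1311*r^2 - 7.0935*r - 10.305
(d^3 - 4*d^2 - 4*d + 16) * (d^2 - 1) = d^5 - 4*d^4 - 5*d^3 + 20*d^2 + 4*d - 16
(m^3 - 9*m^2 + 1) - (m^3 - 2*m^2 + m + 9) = -7*m^2 - m - 8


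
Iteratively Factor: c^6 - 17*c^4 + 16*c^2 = (c - 1)*(c^5 + c^4 - 16*c^3 - 16*c^2) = c*(c - 1)*(c^4 + c^3 - 16*c^2 - 16*c) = c*(c - 1)*(c + 1)*(c^3 - 16*c) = c*(c - 1)*(c + 1)*(c + 4)*(c^2 - 4*c) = c*(c - 4)*(c - 1)*(c + 1)*(c + 4)*(c)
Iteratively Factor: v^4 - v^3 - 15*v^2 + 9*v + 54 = (v - 3)*(v^3 + 2*v^2 - 9*v - 18) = (v - 3)^2*(v^2 + 5*v + 6) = (v - 3)^2*(v + 2)*(v + 3)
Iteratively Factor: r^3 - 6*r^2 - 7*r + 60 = (r - 5)*(r^2 - r - 12) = (r - 5)*(r - 4)*(r + 3)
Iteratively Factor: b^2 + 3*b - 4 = (b - 1)*(b + 4)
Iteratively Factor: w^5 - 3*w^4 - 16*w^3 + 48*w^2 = (w - 3)*(w^4 - 16*w^2) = (w - 4)*(w - 3)*(w^3 + 4*w^2) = w*(w - 4)*(w - 3)*(w^2 + 4*w) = w^2*(w - 4)*(w - 3)*(w + 4)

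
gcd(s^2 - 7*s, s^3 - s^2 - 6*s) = s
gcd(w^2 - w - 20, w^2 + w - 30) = w - 5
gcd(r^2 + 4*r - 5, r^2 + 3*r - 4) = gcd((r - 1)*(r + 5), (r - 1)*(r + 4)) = r - 1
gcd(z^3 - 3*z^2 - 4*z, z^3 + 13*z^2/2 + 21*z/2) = z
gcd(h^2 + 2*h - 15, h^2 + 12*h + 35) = h + 5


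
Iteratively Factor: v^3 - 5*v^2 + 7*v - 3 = (v - 1)*(v^2 - 4*v + 3) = (v - 1)^2*(v - 3)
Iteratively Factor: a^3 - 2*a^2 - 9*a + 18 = (a + 3)*(a^2 - 5*a + 6) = (a - 3)*(a + 3)*(a - 2)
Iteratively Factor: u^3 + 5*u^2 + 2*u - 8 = (u + 4)*(u^2 + u - 2) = (u + 2)*(u + 4)*(u - 1)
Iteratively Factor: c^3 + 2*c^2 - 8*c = (c - 2)*(c^2 + 4*c) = (c - 2)*(c + 4)*(c)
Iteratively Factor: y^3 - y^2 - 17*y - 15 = (y + 3)*(y^2 - 4*y - 5) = (y - 5)*(y + 3)*(y + 1)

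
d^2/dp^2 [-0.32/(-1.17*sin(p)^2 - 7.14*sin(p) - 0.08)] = (-1.752192*sin(p)^4 - 8.019648*sin(p)^3 - 13.565376*sin(p)^2 + 16.22208*sin(p) + 32.56704)/(1.17*sin(p)^2 + 7.14*sin(p) + 0.08)^3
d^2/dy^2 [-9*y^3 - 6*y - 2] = -54*y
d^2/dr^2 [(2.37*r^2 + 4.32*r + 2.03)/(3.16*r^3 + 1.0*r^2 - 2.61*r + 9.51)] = (47.331744*r^6 + 258.826752*r^5 + 442.437288*r^4 - 802.204624*r^3 - 1781.382912*r^2 - 644.317488*r + 632.186904)/(31.554496*r^9 + 29.9568*r^8 - 68.707248*r^7 + 236.403568*r^6 + 237.058308*r^5 - 421.641756*r^4 + 690.665967*r^3 + 465.669513*r^2 - 708.145983*r + 860.085351)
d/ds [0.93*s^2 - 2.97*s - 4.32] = 1.86*s - 2.97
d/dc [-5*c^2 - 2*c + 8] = -10*c - 2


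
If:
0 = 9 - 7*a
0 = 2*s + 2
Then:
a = 9/7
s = -1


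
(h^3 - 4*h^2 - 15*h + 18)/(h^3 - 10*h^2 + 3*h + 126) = (h - 1)/(h - 7)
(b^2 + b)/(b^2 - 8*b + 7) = b*(b + 1)/(b^2 - 8*b + 7)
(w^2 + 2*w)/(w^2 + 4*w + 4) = w/(w + 2)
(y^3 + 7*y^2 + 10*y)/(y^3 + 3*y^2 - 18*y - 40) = y/(y - 4)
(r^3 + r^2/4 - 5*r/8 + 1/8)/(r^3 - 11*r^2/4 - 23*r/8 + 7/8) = (2*r - 1)/(2*r - 7)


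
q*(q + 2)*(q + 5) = q^3 + 7*q^2 + 10*q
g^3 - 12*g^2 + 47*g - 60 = (g - 5)*(g - 4)*(g - 3)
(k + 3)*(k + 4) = k^2 + 7*k + 12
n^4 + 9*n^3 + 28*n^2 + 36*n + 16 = (n + 1)*(n + 2)^2*(n + 4)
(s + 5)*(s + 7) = s^2 + 12*s + 35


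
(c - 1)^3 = c^3 - 3*c^2 + 3*c - 1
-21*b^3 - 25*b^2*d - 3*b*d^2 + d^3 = (-7*b + d)*(b + d)*(3*b + d)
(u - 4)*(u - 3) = u^2 - 7*u + 12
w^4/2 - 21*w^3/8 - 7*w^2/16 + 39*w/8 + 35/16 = (w/2 + 1/2)*(w - 5)*(w - 7/4)*(w + 1/2)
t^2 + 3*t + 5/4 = (t + 1/2)*(t + 5/2)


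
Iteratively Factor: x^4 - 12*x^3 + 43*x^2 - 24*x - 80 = (x - 4)*(x^3 - 8*x^2 + 11*x + 20) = (x - 4)*(x + 1)*(x^2 - 9*x + 20) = (x - 4)^2*(x + 1)*(x - 5)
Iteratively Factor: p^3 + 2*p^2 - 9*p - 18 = (p - 3)*(p^2 + 5*p + 6) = (p - 3)*(p + 3)*(p + 2)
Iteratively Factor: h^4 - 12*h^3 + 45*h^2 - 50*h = (h - 5)*(h^3 - 7*h^2 + 10*h) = h*(h - 5)*(h^2 - 7*h + 10) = h*(h - 5)^2*(h - 2)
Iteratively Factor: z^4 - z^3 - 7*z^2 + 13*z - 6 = (z - 1)*(z^3 - 7*z + 6) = (z - 1)*(z + 3)*(z^2 - 3*z + 2) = (z - 1)^2*(z + 3)*(z - 2)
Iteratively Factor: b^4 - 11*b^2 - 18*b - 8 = (b + 2)*(b^3 - 2*b^2 - 7*b - 4) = (b + 1)*(b + 2)*(b^2 - 3*b - 4) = (b - 4)*(b + 1)*(b + 2)*(b + 1)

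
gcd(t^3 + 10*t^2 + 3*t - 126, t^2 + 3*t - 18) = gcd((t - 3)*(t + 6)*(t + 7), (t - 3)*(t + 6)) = t^2 + 3*t - 18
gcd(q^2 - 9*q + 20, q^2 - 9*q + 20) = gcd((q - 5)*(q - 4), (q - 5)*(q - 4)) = q^2 - 9*q + 20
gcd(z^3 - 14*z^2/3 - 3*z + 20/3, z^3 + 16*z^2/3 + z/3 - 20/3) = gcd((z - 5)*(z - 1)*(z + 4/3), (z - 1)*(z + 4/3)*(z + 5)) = z^2 + z/3 - 4/3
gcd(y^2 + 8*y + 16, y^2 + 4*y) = y + 4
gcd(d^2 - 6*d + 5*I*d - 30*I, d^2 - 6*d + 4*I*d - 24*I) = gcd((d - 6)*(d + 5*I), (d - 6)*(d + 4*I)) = d - 6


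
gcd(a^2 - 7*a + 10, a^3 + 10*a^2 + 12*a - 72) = a - 2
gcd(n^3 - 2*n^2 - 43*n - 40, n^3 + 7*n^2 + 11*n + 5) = n^2 + 6*n + 5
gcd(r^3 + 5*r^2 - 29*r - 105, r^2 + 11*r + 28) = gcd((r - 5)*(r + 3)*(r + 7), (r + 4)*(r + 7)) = r + 7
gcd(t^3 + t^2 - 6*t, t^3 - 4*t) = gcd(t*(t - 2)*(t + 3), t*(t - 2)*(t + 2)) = t^2 - 2*t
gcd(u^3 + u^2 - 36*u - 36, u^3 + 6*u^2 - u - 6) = u^2 + 7*u + 6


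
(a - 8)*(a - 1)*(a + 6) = a^3 - 3*a^2 - 46*a + 48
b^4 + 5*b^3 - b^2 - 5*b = b*(b - 1)*(b + 1)*(b + 5)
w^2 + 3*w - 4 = (w - 1)*(w + 4)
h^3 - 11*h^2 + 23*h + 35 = (h - 7)*(h - 5)*(h + 1)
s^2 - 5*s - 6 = (s - 6)*(s + 1)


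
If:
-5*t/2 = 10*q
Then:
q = -t/4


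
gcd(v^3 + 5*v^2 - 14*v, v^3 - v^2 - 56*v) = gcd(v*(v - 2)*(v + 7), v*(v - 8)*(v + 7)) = v^2 + 7*v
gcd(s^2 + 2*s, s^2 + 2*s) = s^2 + 2*s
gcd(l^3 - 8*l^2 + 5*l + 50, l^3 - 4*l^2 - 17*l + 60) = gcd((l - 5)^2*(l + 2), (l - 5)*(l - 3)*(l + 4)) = l - 5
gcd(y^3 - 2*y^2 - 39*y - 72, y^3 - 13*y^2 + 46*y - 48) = y - 8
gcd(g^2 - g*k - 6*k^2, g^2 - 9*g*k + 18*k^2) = g - 3*k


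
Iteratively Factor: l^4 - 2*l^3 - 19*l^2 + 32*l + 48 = (l - 4)*(l^3 + 2*l^2 - 11*l - 12) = (l - 4)*(l + 1)*(l^2 + l - 12) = (l - 4)*(l + 1)*(l + 4)*(l - 3)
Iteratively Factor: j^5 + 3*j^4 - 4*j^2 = (j + 2)*(j^4 + j^3 - 2*j^2) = j*(j + 2)*(j^3 + j^2 - 2*j) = j^2*(j + 2)*(j^2 + j - 2) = j^2*(j - 1)*(j + 2)*(j + 2)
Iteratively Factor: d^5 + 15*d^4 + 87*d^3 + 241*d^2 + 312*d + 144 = (d + 4)*(d^4 + 11*d^3 + 43*d^2 + 69*d + 36) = (d + 3)*(d + 4)*(d^3 + 8*d^2 + 19*d + 12) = (d + 3)^2*(d + 4)*(d^2 + 5*d + 4) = (d + 1)*(d + 3)^2*(d + 4)*(d + 4)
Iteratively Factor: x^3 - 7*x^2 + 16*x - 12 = (x - 2)*(x^2 - 5*x + 6) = (x - 3)*(x - 2)*(x - 2)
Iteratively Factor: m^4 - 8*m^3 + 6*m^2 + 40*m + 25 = (m - 5)*(m^3 - 3*m^2 - 9*m - 5) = (m - 5)*(m + 1)*(m^2 - 4*m - 5) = (m - 5)^2*(m + 1)*(m + 1)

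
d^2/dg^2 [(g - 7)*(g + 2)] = 2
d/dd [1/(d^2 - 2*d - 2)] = 2*(1 - d)/(-d^2 + 2*d + 2)^2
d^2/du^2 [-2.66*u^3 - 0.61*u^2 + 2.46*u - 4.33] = -15.96*u - 1.22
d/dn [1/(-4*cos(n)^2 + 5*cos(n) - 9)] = (5 - 8*cos(n))*sin(n)/(4*cos(n)^2 - 5*cos(n) + 9)^2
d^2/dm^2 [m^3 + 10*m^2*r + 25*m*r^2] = 6*m + 20*r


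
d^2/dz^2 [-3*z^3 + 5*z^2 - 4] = 10 - 18*z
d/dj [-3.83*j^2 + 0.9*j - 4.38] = 0.9 - 7.66*j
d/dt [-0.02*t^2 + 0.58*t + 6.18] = 0.58 - 0.04*t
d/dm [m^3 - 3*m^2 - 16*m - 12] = 3*m^2 - 6*m - 16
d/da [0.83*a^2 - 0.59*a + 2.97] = 1.66*a - 0.59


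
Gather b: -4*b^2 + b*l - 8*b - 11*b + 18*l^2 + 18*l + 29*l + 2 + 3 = -4*b^2 + b*(l - 19) + 18*l^2 + 47*l + 5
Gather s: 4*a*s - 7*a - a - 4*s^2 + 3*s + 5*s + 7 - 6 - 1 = -8*a - 4*s^2 + s*(4*a + 8)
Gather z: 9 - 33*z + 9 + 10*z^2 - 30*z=10*z^2 - 63*z + 18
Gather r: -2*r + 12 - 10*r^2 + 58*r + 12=-10*r^2 + 56*r + 24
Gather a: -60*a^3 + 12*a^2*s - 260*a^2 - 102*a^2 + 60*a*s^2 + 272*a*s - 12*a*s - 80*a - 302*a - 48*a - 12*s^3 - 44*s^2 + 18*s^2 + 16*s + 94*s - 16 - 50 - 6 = -60*a^3 + a^2*(12*s - 362) + a*(60*s^2 + 260*s - 430) - 12*s^3 - 26*s^2 + 110*s - 72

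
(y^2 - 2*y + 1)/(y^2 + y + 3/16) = 16*(y^2 - 2*y + 1)/(16*y^2 + 16*y + 3)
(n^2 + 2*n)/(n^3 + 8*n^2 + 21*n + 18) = n/(n^2 + 6*n + 9)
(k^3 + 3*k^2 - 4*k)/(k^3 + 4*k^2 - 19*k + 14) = k*(k + 4)/(k^2 + 5*k - 14)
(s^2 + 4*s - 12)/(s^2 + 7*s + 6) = (s - 2)/(s + 1)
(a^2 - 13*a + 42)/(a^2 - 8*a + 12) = (a - 7)/(a - 2)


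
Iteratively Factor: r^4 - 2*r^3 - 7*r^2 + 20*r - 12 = (r - 1)*(r^3 - r^2 - 8*r + 12) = (r - 2)*(r - 1)*(r^2 + r - 6) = (r - 2)^2*(r - 1)*(r + 3)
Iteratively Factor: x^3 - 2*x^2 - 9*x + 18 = (x - 2)*(x^2 - 9) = (x - 2)*(x + 3)*(x - 3)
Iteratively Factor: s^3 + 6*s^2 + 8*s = (s + 2)*(s^2 + 4*s) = (s + 2)*(s + 4)*(s)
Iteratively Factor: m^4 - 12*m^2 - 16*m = (m + 2)*(m^3 - 2*m^2 - 8*m) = (m - 4)*(m + 2)*(m^2 + 2*m) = m*(m - 4)*(m + 2)*(m + 2)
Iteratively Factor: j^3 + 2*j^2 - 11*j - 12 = (j + 4)*(j^2 - 2*j - 3) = (j + 1)*(j + 4)*(j - 3)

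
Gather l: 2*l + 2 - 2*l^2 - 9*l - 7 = -2*l^2 - 7*l - 5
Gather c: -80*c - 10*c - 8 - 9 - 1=-90*c - 18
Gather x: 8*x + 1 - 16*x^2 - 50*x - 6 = -16*x^2 - 42*x - 5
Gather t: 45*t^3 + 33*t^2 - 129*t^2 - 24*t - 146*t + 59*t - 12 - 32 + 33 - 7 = 45*t^3 - 96*t^2 - 111*t - 18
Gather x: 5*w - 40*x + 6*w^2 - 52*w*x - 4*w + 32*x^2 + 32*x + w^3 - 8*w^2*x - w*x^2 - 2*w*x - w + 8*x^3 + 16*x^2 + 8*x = w^3 + 6*w^2 + 8*x^3 + x^2*(48 - w) + x*(-8*w^2 - 54*w)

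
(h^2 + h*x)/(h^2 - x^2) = h/(h - x)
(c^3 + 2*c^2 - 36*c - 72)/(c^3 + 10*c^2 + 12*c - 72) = (c^2 - 4*c - 12)/(c^2 + 4*c - 12)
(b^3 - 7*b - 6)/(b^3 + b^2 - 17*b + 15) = (b^2 + 3*b + 2)/(b^2 + 4*b - 5)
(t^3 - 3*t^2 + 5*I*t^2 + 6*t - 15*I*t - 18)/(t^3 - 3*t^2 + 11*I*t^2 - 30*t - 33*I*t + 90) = (t - I)/(t + 5*I)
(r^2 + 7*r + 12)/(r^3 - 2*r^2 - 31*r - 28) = (r + 3)/(r^2 - 6*r - 7)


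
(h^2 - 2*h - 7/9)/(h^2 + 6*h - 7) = (h^2 - 2*h - 7/9)/(h^2 + 6*h - 7)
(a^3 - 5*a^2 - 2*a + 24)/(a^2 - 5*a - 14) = (a^2 - 7*a + 12)/(a - 7)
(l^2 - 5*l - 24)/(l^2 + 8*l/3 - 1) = 3*(l - 8)/(3*l - 1)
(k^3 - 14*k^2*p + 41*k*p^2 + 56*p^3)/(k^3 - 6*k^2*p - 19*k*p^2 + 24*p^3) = (-k^2 + 6*k*p + 7*p^2)/(-k^2 - 2*k*p + 3*p^2)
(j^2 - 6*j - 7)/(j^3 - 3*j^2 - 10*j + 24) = (j^2 - 6*j - 7)/(j^3 - 3*j^2 - 10*j + 24)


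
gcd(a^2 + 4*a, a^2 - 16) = a + 4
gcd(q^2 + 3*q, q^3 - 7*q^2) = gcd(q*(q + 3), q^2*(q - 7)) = q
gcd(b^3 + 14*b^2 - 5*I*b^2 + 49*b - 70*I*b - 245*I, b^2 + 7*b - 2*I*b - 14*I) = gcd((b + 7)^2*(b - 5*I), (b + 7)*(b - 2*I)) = b + 7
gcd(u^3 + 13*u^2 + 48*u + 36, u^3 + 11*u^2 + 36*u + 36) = u + 6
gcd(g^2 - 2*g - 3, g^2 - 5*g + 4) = 1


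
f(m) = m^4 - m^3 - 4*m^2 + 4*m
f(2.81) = 19.82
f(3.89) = 125.15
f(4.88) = 375.17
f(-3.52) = 133.49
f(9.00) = 5544.00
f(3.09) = 35.83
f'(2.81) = 46.58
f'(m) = 4*m^3 - 3*m^2 - 8*m + 4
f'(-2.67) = -72.16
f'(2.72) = 40.54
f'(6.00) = 712.00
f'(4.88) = 358.37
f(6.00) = 960.00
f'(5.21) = 446.57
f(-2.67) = 30.66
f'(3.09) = 68.65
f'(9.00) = 2605.00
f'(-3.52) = -179.47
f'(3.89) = 162.94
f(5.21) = 507.65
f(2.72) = 15.90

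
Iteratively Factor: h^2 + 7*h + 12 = (h + 4)*(h + 3)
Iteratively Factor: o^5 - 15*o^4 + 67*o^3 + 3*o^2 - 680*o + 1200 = (o - 4)*(o^4 - 11*o^3 + 23*o^2 + 95*o - 300) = (o - 5)*(o - 4)*(o^3 - 6*o^2 - 7*o + 60) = (o - 5)*(o - 4)^2*(o^2 - 2*o - 15) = (o - 5)*(o - 4)^2*(o + 3)*(o - 5)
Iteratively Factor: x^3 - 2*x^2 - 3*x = (x - 3)*(x^2 + x) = x*(x - 3)*(x + 1)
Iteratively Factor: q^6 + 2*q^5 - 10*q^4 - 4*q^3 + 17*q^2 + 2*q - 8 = (q - 2)*(q^5 + 4*q^4 - 2*q^3 - 8*q^2 + q + 4) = (q - 2)*(q + 1)*(q^4 + 3*q^3 - 5*q^2 - 3*q + 4) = (q - 2)*(q - 1)*(q + 1)*(q^3 + 4*q^2 - q - 4) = (q - 2)*(q - 1)*(q + 1)^2*(q^2 + 3*q - 4) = (q - 2)*(q - 1)*(q + 1)^2*(q + 4)*(q - 1)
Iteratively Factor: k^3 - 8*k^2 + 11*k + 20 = (k - 4)*(k^2 - 4*k - 5) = (k - 4)*(k + 1)*(k - 5)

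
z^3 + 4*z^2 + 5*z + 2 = (z + 1)^2*(z + 2)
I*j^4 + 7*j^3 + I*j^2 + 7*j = j*(j - 7*I)*(j + I)*(I*j + 1)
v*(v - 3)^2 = v^3 - 6*v^2 + 9*v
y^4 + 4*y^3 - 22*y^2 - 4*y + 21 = (y - 3)*(y - 1)*(y + 1)*(y + 7)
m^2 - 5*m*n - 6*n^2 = (m - 6*n)*(m + n)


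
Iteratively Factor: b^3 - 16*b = (b)*(b^2 - 16) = b*(b + 4)*(b - 4)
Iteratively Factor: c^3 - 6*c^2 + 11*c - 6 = (c - 3)*(c^2 - 3*c + 2) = (c - 3)*(c - 2)*(c - 1)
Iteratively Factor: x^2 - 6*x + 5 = (x - 5)*(x - 1)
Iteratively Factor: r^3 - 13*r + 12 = (r - 1)*(r^2 + r - 12) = (r - 1)*(r + 4)*(r - 3)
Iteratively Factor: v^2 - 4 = (v + 2)*(v - 2)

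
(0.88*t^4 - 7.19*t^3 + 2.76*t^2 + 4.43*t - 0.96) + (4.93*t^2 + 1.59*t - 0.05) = 0.88*t^4 - 7.19*t^3 + 7.69*t^2 + 6.02*t - 1.01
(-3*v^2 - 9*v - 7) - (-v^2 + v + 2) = -2*v^2 - 10*v - 9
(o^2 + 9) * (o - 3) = o^3 - 3*o^2 + 9*o - 27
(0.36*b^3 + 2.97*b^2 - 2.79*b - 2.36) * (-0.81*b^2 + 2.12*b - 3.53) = -0.2916*b^5 - 1.6425*b^4 + 7.2855*b^3 - 14.4873*b^2 + 4.8455*b + 8.3308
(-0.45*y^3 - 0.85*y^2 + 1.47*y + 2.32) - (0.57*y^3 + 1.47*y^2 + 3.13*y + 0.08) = -1.02*y^3 - 2.32*y^2 - 1.66*y + 2.24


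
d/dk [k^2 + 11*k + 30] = 2*k + 11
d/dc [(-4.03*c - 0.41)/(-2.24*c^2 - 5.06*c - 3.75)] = (-9.0272*c^2 - 1.8368*c + 13.0379)/(5.0176*c^4 + 22.6688*c^3 + 42.4036*c^2 + 37.95*c + 14.0625)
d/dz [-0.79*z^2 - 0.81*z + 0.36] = -1.58*z - 0.81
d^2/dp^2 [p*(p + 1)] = 2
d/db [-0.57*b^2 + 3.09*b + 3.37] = 3.09 - 1.14*b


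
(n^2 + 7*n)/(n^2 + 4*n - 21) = n/(n - 3)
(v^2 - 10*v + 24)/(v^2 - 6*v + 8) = (v - 6)/(v - 2)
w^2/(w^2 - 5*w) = w/(w - 5)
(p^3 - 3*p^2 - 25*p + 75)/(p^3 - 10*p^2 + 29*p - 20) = (p^2 + 2*p - 15)/(p^2 - 5*p + 4)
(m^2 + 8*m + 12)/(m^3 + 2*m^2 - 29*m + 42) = (m^2 + 8*m + 12)/(m^3 + 2*m^2 - 29*m + 42)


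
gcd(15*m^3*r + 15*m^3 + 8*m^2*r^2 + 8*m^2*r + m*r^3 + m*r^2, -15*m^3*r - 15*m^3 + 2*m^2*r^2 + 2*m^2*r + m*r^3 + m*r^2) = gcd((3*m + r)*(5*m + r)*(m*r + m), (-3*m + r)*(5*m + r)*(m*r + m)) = 5*m^2*r + 5*m^2 + m*r^2 + m*r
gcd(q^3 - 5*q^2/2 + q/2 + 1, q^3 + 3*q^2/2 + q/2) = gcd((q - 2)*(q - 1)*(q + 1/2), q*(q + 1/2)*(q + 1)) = q + 1/2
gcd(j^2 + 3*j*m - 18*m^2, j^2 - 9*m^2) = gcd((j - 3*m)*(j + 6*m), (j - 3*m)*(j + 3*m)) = j - 3*m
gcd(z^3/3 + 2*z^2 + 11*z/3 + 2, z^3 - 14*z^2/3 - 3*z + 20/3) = 1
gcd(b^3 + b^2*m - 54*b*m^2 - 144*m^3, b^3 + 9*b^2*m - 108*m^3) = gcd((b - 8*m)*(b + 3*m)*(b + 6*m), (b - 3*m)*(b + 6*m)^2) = b + 6*m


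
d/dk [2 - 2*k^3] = -6*k^2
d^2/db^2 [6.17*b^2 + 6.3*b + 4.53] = 12.3400000000000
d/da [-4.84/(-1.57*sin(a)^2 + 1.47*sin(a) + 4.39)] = (7.1148 - 15.1976*sin(a))*cos(a)/(-1.57*sin(a)^2 + 1.47*sin(a) + 4.39)^2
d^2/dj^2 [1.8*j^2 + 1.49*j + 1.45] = 3.60000000000000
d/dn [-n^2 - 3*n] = -2*n - 3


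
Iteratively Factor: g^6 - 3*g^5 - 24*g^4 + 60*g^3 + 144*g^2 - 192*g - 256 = (g - 4)*(g^5 + g^4 - 20*g^3 - 20*g^2 + 64*g + 64) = (g - 4)*(g + 1)*(g^4 - 20*g^2 + 64) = (g - 4)*(g + 1)*(g + 4)*(g^3 - 4*g^2 - 4*g + 16) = (g - 4)*(g - 2)*(g + 1)*(g + 4)*(g^2 - 2*g - 8) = (g - 4)*(g - 2)*(g + 1)*(g + 2)*(g + 4)*(g - 4)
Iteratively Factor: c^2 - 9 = (c - 3)*(c + 3)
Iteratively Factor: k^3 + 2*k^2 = (k)*(k^2 + 2*k) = k*(k + 2)*(k)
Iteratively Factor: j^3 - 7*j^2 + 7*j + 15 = (j + 1)*(j^2 - 8*j + 15) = (j - 3)*(j + 1)*(j - 5)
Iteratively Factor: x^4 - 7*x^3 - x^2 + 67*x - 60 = (x - 5)*(x^3 - 2*x^2 - 11*x + 12) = (x - 5)*(x + 3)*(x^2 - 5*x + 4) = (x - 5)*(x - 4)*(x + 3)*(x - 1)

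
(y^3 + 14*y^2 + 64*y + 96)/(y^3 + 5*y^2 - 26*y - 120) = (y + 4)/(y - 5)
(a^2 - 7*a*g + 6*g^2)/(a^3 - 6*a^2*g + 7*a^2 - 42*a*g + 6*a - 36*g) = (a - g)/(a^2 + 7*a + 6)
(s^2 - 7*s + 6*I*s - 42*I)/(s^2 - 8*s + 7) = (s + 6*I)/(s - 1)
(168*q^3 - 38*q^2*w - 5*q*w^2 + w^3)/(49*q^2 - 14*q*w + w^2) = (24*q^2 - 2*q*w - w^2)/(7*q - w)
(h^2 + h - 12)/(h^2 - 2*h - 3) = (h + 4)/(h + 1)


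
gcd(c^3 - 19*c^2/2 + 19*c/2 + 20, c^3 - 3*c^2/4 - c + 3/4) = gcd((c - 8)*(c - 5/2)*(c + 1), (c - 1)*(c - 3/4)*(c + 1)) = c + 1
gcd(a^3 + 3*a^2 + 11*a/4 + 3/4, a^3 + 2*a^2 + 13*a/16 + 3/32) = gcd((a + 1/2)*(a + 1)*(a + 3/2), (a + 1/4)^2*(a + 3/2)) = a + 3/2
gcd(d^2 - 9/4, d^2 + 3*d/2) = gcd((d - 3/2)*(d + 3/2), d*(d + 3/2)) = d + 3/2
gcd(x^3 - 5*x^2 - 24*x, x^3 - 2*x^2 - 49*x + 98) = 1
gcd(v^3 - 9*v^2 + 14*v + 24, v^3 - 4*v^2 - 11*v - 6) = v^2 - 5*v - 6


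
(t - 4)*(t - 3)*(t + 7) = t^3 - 37*t + 84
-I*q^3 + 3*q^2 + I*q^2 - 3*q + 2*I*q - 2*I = (q - 1)*(q + 2*I)*(-I*q + 1)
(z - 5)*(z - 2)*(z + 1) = z^3 - 6*z^2 + 3*z + 10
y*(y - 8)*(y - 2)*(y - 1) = y^4 - 11*y^3 + 26*y^2 - 16*y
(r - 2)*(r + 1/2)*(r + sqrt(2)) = r^3 - 3*r^2/2 + sqrt(2)*r^2 - 3*sqrt(2)*r/2 - r - sqrt(2)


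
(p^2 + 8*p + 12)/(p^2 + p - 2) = (p + 6)/(p - 1)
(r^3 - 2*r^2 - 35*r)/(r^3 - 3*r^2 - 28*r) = (r + 5)/(r + 4)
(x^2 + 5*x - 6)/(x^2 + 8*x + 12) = (x - 1)/(x + 2)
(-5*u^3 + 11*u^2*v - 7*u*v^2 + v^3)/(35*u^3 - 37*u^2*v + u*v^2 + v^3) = (-u + v)/(7*u + v)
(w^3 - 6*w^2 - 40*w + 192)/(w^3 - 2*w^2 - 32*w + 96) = (w - 8)/(w - 4)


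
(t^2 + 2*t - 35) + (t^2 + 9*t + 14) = 2*t^2 + 11*t - 21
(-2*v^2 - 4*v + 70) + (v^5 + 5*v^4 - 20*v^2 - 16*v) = v^5 + 5*v^4 - 22*v^2 - 20*v + 70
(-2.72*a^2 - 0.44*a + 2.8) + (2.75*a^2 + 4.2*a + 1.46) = 0.0299999999999998*a^2 + 3.76*a + 4.26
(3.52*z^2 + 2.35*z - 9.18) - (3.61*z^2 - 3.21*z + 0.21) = -0.0899999999999999*z^2 + 5.56*z - 9.39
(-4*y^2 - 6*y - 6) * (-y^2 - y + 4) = 4*y^4 + 10*y^3 - 4*y^2 - 18*y - 24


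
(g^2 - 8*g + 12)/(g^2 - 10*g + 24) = (g - 2)/(g - 4)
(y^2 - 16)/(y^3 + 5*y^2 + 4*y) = (y - 4)/(y*(y + 1))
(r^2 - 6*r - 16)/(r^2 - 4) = (r - 8)/(r - 2)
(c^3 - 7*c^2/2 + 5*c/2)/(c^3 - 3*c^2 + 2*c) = (c - 5/2)/(c - 2)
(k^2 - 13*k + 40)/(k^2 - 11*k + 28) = (k^2 - 13*k + 40)/(k^2 - 11*k + 28)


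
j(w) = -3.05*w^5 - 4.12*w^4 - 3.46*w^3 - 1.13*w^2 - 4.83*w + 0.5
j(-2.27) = 120.55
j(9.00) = -209787.61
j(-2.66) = 270.38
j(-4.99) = 7308.23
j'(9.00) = -112935.12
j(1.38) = -47.62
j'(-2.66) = -525.57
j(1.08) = -20.48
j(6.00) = -29872.84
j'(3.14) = -2106.95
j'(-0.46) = -5.07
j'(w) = -15.25*w^4 - 16.48*w^3 - 10.38*w^2 - 2.26*w - 4.83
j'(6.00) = -23715.75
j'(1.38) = -126.33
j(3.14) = -1464.44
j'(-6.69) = -26067.27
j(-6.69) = 33637.85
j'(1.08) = -60.89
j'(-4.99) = -7659.58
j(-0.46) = 2.70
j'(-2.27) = -265.34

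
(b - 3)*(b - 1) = b^2 - 4*b + 3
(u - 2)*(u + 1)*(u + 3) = u^3 + 2*u^2 - 5*u - 6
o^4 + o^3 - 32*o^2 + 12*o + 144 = (o - 4)*(o - 3)*(o + 2)*(o + 6)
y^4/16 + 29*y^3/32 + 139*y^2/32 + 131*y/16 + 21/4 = (y/4 + 1/2)*(y/4 + 1)*(y + 3/2)*(y + 7)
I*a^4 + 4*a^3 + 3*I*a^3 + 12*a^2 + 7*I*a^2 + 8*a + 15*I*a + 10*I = (a + 2)*(a - 5*I)*(a + I)*(I*a + I)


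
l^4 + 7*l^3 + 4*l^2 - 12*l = l*(l - 1)*(l + 2)*(l + 6)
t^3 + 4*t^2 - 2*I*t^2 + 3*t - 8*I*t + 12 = (t + 4)*(t - 3*I)*(t + I)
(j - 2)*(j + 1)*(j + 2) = j^3 + j^2 - 4*j - 4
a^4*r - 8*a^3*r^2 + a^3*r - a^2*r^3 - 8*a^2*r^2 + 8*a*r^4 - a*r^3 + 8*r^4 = (a - 8*r)*(a - r)*(a + r)*(a*r + r)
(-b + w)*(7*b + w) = -7*b^2 + 6*b*w + w^2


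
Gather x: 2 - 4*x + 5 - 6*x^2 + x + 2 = -6*x^2 - 3*x + 9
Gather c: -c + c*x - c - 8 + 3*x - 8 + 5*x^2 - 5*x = c*(x - 2) + 5*x^2 - 2*x - 16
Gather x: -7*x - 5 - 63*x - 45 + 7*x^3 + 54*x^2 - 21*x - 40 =7*x^3 + 54*x^2 - 91*x - 90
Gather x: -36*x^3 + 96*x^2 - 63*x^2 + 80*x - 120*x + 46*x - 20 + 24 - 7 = -36*x^3 + 33*x^2 + 6*x - 3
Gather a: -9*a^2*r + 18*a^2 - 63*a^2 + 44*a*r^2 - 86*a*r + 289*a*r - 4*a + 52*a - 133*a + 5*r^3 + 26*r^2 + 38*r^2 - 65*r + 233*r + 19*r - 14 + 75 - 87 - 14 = a^2*(-9*r - 45) + a*(44*r^2 + 203*r - 85) + 5*r^3 + 64*r^2 + 187*r - 40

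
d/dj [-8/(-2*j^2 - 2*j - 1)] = 16*(-2*j - 1)/(2*j^2 + 2*j + 1)^2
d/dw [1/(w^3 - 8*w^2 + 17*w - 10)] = (-3*w^2 + 16*w - 17)/(w^3 - 8*w^2 + 17*w - 10)^2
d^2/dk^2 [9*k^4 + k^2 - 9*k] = 108*k^2 + 2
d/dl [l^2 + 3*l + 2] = 2*l + 3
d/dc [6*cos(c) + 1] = -6*sin(c)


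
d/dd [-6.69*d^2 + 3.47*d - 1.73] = 3.47 - 13.38*d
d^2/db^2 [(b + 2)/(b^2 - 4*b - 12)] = 2/(b^3 - 18*b^2 + 108*b - 216)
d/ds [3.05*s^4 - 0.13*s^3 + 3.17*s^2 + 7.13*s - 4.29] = 12.2*s^3 - 0.39*s^2 + 6.34*s + 7.13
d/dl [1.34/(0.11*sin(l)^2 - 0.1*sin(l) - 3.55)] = (0.134 - 0.2948*sin(l))*cos(l)/(-0.11*sin(l)^2 + 0.1*sin(l) + 3.55)^2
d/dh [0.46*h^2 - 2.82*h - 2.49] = 0.92*h - 2.82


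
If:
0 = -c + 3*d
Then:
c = 3*d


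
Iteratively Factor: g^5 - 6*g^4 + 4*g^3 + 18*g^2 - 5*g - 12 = (g - 1)*(g^4 - 5*g^3 - g^2 + 17*g + 12) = (g - 1)*(g + 1)*(g^3 - 6*g^2 + 5*g + 12) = (g - 1)*(g + 1)^2*(g^2 - 7*g + 12) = (g - 3)*(g - 1)*(g + 1)^2*(g - 4)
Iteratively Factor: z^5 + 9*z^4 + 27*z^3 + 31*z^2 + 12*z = (z + 3)*(z^4 + 6*z^3 + 9*z^2 + 4*z) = (z + 3)*(z + 4)*(z^3 + 2*z^2 + z) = z*(z + 3)*(z + 4)*(z^2 + 2*z + 1) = z*(z + 1)*(z + 3)*(z + 4)*(z + 1)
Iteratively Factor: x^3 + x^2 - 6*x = (x - 2)*(x^2 + 3*x) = (x - 2)*(x + 3)*(x)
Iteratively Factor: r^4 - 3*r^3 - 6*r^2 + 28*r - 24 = (r - 2)*(r^3 - r^2 - 8*r + 12) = (r - 2)^2*(r^2 + r - 6) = (r - 2)^2*(r + 3)*(r - 2)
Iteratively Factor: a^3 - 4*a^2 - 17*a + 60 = (a - 3)*(a^2 - a - 20) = (a - 3)*(a + 4)*(a - 5)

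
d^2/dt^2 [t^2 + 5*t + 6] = 2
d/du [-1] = 0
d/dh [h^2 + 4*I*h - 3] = 2*h + 4*I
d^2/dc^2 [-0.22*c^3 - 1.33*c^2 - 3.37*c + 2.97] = -1.32*c - 2.66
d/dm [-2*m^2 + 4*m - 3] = 4 - 4*m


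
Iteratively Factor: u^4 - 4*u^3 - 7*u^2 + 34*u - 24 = (u - 2)*(u^3 - 2*u^2 - 11*u + 12) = (u - 4)*(u - 2)*(u^2 + 2*u - 3) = (u - 4)*(u - 2)*(u + 3)*(u - 1)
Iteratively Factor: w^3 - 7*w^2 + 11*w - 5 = (w - 5)*(w^2 - 2*w + 1) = (w - 5)*(w - 1)*(w - 1)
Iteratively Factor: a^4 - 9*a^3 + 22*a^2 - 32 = (a + 1)*(a^3 - 10*a^2 + 32*a - 32) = (a - 4)*(a + 1)*(a^2 - 6*a + 8) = (a - 4)*(a - 2)*(a + 1)*(a - 4)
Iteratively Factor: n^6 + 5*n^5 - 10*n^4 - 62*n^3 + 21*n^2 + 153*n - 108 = (n - 1)*(n^5 + 6*n^4 - 4*n^3 - 66*n^2 - 45*n + 108) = (n - 1)^2*(n^4 + 7*n^3 + 3*n^2 - 63*n - 108) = (n - 3)*(n - 1)^2*(n^3 + 10*n^2 + 33*n + 36) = (n - 3)*(n - 1)^2*(n + 4)*(n^2 + 6*n + 9) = (n - 3)*(n - 1)^2*(n + 3)*(n + 4)*(n + 3)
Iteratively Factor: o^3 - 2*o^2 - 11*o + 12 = (o - 1)*(o^2 - o - 12) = (o - 1)*(o + 3)*(o - 4)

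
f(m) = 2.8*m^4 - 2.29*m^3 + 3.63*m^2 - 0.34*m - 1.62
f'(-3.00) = -386.35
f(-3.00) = 320.70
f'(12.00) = 18451.10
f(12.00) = 54620.70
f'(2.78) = 207.38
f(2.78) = 143.53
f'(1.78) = 53.98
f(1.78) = 24.47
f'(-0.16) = -1.72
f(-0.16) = -1.46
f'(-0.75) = -14.37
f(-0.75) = 2.53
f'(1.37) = 25.51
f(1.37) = 8.70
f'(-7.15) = -4497.35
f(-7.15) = 8341.27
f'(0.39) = 2.11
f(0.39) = -1.27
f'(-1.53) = -67.64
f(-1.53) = 30.94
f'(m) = 11.2*m^3 - 6.87*m^2 + 7.26*m - 0.34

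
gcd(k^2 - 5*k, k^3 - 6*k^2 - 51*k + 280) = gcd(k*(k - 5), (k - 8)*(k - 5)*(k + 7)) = k - 5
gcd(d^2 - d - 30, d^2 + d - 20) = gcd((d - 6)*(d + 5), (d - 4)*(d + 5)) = d + 5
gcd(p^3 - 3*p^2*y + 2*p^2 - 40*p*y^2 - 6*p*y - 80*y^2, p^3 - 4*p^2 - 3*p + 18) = p + 2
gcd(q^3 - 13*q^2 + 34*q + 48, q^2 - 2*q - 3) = q + 1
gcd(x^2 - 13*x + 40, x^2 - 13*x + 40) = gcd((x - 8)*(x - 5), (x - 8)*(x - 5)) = x^2 - 13*x + 40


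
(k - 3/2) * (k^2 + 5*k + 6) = k^3 + 7*k^2/2 - 3*k/2 - 9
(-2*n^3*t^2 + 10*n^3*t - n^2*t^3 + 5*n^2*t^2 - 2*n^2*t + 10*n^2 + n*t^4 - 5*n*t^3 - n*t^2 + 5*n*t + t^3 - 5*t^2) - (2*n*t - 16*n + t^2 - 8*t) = -2*n^3*t^2 + 10*n^3*t - n^2*t^3 + 5*n^2*t^2 - 2*n^2*t + 10*n^2 + n*t^4 - 5*n*t^3 - n*t^2 + 3*n*t + 16*n + t^3 - 6*t^2 + 8*t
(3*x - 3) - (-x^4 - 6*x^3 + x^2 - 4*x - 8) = x^4 + 6*x^3 - x^2 + 7*x + 5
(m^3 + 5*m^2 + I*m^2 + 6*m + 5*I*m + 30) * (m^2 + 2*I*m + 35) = m^5 + 5*m^4 + 3*I*m^4 + 39*m^3 + 15*I*m^3 + 195*m^2 + 47*I*m^2 + 210*m + 235*I*m + 1050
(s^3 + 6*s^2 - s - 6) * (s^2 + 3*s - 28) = s^5 + 9*s^4 - 11*s^3 - 177*s^2 + 10*s + 168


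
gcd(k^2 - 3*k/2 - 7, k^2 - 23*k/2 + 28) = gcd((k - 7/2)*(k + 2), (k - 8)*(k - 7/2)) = k - 7/2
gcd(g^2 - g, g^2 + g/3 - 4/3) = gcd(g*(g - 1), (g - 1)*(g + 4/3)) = g - 1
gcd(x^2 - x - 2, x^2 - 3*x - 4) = x + 1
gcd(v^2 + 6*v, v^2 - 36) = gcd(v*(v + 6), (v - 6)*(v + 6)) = v + 6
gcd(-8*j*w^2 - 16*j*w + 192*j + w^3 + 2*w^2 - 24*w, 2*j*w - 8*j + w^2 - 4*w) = w - 4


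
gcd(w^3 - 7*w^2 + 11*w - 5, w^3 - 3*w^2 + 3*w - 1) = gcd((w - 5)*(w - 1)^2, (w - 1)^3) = w^2 - 2*w + 1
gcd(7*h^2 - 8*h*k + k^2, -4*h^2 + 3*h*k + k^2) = h - k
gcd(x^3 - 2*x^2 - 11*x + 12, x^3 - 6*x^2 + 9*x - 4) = x^2 - 5*x + 4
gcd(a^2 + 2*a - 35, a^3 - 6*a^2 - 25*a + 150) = a - 5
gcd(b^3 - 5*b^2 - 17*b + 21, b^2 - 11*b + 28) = b - 7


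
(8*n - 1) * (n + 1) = 8*n^2 + 7*n - 1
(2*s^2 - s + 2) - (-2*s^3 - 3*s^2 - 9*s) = 2*s^3 + 5*s^2 + 8*s + 2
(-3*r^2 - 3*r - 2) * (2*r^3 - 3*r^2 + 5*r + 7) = -6*r^5 + 3*r^4 - 10*r^3 - 30*r^2 - 31*r - 14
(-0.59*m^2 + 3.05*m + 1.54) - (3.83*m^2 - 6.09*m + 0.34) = -4.42*m^2 + 9.14*m + 1.2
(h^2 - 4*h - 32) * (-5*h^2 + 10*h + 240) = -5*h^4 + 30*h^3 + 360*h^2 - 1280*h - 7680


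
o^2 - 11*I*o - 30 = (o - 6*I)*(o - 5*I)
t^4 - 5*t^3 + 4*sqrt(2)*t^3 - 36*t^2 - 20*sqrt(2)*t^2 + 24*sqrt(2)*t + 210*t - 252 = (t - 3)*(t - 2)*(t - 3*sqrt(2))*(t + 7*sqrt(2))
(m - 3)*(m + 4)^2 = m^3 + 5*m^2 - 8*m - 48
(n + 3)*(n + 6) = n^2 + 9*n + 18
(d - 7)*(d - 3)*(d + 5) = d^3 - 5*d^2 - 29*d + 105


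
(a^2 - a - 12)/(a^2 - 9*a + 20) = (a + 3)/(a - 5)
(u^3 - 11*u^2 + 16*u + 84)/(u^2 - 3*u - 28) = (u^2 - 4*u - 12)/(u + 4)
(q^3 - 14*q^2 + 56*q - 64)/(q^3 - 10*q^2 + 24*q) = (q^2 - 10*q + 16)/(q*(q - 6))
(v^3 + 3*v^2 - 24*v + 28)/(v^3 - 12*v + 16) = (v + 7)/(v + 4)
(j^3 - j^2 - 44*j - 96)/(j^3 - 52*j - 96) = (j^2 + 7*j + 12)/(j^2 + 8*j + 12)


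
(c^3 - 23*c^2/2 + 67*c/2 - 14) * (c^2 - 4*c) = c^5 - 31*c^4/2 + 159*c^3/2 - 148*c^2 + 56*c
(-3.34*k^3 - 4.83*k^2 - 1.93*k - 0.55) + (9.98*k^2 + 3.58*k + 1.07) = -3.34*k^3 + 5.15*k^2 + 1.65*k + 0.52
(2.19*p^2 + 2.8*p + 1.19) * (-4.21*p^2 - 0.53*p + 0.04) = -9.2199*p^4 - 12.9487*p^3 - 6.4063*p^2 - 0.5187*p + 0.0476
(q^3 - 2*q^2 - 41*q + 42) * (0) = 0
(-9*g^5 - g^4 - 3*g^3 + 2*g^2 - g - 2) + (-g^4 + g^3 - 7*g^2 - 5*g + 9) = -9*g^5 - 2*g^4 - 2*g^3 - 5*g^2 - 6*g + 7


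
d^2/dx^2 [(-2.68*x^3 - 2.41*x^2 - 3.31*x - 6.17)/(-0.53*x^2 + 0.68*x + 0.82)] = (-8.88178419700125e-16*x^5 + 4.44089209850063e-16*x^4 + 8.404606*x^3 + 25.649442*x^2 + 6.10134*x + 10.618636)/(0.148877*x^6 - 0.573036*x^5 + 0.0442020000000001*x^4 + 1.458736*x^3 - 0.0683880000000003*x^2 - 1.371696*x - 0.551368)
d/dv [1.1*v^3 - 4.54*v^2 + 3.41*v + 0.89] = 3.3*v^2 - 9.08*v + 3.41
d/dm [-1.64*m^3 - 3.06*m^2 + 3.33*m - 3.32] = -4.92*m^2 - 6.12*m + 3.33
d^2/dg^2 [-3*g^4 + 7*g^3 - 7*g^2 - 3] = -36*g^2 + 42*g - 14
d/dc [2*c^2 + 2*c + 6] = 4*c + 2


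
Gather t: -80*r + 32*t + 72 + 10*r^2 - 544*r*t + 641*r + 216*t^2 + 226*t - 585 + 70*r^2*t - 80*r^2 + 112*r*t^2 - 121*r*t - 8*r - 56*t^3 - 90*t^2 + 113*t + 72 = -70*r^2 + 553*r - 56*t^3 + t^2*(112*r + 126) + t*(70*r^2 - 665*r + 371) - 441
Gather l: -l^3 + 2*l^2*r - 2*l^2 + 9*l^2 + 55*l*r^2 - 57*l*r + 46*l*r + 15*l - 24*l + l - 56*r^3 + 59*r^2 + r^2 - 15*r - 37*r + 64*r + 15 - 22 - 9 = -l^3 + l^2*(2*r + 7) + l*(55*r^2 - 11*r - 8) - 56*r^3 + 60*r^2 + 12*r - 16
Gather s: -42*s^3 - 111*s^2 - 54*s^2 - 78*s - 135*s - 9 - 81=-42*s^3 - 165*s^2 - 213*s - 90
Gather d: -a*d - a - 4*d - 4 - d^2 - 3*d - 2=-a - d^2 + d*(-a - 7) - 6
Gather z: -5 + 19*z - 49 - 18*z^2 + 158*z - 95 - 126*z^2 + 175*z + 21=-144*z^2 + 352*z - 128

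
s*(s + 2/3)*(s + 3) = s^3 + 11*s^2/3 + 2*s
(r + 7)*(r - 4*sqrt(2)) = r^2 - 4*sqrt(2)*r + 7*r - 28*sqrt(2)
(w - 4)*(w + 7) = w^2 + 3*w - 28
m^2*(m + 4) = m^3 + 4*m^2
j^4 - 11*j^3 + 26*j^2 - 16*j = j*(j - 8)*(j - 2)*(j - 1)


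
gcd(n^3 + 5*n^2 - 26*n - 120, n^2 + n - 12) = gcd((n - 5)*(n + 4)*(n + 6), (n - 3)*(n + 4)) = n + 4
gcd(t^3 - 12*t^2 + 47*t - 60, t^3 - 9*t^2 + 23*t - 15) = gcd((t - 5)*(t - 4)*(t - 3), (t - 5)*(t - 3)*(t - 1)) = t^2 - 8*t + 15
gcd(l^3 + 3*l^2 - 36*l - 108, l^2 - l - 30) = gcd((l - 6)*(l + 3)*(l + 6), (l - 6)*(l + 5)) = l - 6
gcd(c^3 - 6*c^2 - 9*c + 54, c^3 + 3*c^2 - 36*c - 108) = c^2 - 3*c - 18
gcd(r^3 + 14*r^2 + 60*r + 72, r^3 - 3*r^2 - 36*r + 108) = r + 6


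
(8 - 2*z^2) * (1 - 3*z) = 6*z^3 - 2*z^2 - 24*z + 8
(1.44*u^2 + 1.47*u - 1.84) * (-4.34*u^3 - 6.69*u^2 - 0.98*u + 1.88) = -6.2496*u^5 - 16.0134*u^4 - 3.2599*u^3 + 13.5762*u^2 + 4.5668*u - 3.4592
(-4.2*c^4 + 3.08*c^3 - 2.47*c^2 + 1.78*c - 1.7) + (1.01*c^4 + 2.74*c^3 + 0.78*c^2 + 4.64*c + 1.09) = -3.19*c^4 + 5.82*c^3 - 1.69*c^2 + 6.42*c - 0.61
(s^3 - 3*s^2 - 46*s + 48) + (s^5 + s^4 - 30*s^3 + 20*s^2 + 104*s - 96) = s^5 + s^4 - 29*s^3 + 17*s^2 + 58*s - 48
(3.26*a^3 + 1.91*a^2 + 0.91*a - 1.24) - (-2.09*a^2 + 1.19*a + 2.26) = 3.26*a^3 + 4.0*a^2 - 0.28*a - 3.5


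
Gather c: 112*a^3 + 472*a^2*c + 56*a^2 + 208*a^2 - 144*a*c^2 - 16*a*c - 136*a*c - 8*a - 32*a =112*a^3 + 264*a^2 - 144*a*c^2 - 40*a + c*(472*a^2 - 152*a)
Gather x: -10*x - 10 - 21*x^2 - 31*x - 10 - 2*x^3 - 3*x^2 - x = -2*x^3 - 24*x^2 - 42*x - 20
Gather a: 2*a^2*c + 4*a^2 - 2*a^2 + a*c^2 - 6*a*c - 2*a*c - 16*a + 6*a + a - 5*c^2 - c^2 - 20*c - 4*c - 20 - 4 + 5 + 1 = a^2*(2*c + 2) + a*(c^2 - 8*c - 9) - 6*c^2 - 24*c - 18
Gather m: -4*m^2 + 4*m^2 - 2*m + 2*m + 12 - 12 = 0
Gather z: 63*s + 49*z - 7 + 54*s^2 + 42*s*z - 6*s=54*s^2 + 57*s + z*(42*s + 49) - 7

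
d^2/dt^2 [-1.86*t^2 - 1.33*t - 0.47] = -3.72000000000000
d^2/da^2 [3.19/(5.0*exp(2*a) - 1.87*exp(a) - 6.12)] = ((5.9653 - 63.8*exp(a))*(-5.0*exp(2*a) + 1.87*exp(a) + 6.12) - 3.19*(10.0*exp(a) - 1.87)*(20.0*exp(a) - 3.74)*exp(a))*exp(a)/(-5.0*exp(2*a) + 1.87*exp(a) + 6.12)^3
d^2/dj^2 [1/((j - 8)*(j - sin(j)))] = ((1 - cos(j))*(j - sin(j))*(2*j - 16) - (j - 8)^2*(j - sin(j))*sin(j) + 2*(j - 8)^2*(cos(j) - 1)^2 + 2*(j - sin(j))^2)/((j - 8)^3*(j - sin(j))^3)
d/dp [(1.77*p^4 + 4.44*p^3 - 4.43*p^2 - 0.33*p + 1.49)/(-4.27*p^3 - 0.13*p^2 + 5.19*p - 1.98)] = (-7.5579*p^6 - 0.4602*p^5 + 8.0656*p^4 + 29.2506*p^3 - 30.3213*p^2 + 17.9302*p - 7.0797)/(18.2329*p^6 + 1.1102*p^5 - 44.3057*p^4 + 15.5598*p^3 + 27.4509*p^2 - 20.5524*p + 3.9204)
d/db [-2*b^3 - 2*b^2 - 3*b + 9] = -6*b^2 - 4*b - 3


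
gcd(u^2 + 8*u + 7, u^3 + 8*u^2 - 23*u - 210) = u + 7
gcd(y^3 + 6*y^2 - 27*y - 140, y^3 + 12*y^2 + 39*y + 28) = y^2 + 11*y + 28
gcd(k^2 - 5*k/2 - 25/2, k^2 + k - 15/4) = k + 5/2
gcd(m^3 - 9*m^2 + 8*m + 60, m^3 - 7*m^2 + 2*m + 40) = m^2 - 3*m - 10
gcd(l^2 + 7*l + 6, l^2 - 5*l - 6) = l + 1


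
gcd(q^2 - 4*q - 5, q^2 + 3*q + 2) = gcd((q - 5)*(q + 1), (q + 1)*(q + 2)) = q + 1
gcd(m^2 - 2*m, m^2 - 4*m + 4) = m - 2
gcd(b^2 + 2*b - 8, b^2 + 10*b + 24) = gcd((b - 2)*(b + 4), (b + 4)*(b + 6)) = b + 4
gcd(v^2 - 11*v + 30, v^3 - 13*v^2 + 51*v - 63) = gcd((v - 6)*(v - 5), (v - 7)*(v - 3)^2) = 1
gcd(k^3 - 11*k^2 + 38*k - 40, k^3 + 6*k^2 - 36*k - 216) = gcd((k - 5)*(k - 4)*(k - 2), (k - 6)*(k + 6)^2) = 1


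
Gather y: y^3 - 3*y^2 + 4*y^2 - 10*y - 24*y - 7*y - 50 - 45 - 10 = y^3 + y^2 - 41*y - 105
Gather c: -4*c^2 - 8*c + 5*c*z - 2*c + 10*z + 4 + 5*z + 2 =-4*c^2 + c*(5*z - 10) + 15*z + 6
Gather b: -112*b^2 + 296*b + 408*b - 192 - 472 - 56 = -112*b^2 + 704*b - 720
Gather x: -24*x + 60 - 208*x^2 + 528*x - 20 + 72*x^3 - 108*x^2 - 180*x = 72*x^3 - 316*x^2 + 324*x + 40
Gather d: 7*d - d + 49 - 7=6*d + 42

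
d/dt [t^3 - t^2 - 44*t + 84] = 3*t^2 - 2*t - 44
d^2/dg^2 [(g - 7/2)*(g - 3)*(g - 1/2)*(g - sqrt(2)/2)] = 12*g^2 - 42*g - 3*sqrt(2)*g + 7*sqrt(2) + 55/2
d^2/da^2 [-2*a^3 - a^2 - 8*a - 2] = -12*a - 2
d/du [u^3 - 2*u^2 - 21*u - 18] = 3*u^2 - 4*u - 21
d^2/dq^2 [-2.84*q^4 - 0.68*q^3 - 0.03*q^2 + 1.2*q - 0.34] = -34.08*q^2 - 4.08*q - 0.06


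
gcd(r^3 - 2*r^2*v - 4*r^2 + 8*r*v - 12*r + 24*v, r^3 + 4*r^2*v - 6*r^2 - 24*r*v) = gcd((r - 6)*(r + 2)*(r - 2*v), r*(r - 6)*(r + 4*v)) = r - 6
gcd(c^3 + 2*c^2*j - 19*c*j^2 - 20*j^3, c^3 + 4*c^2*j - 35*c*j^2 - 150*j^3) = c + 5*j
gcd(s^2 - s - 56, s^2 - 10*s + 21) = 1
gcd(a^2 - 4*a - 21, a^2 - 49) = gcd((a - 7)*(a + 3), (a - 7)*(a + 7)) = a - 7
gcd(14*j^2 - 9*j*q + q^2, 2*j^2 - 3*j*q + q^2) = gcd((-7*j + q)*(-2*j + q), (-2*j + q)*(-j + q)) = -2*j + q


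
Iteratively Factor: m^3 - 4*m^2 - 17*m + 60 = (m + 4)*(m^2 - 8*m + 15) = (m - 3)*(m + 4)*(m - 5)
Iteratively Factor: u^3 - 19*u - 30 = (u - 5)*(u^2 + 5*u + 6) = (u - 5)*(u + 2)*(u + 3)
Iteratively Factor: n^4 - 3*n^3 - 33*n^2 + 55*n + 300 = (n + 3)*(n^3 - 6*n^2 - 15*n + 100) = (n + 3)*(n + 4)*(n^2 - 10*n + 25) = (n - 5)*(n + 3)*(n + 4)*(n - 5)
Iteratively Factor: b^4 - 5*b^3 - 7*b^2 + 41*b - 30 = (b - 1)*(b^3 - 4*b^2 - 11*b + 30) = (b - 2)*(b - 1)*(b^2 - 2*b - 15) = (b - 2)*(b - 1)*(b + 3)*(b - 5)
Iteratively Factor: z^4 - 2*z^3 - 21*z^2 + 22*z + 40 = (z + 4)*(z^3 - 6*z^2 + 3*z + 10) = (z - 5)*(z + 4)*(z^2 - z - 2) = (z - 5)*(z + 1)*(z + 4)*(z - 2)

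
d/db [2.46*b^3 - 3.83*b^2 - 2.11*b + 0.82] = 7.38*b^2 - 7.66*b - 2.11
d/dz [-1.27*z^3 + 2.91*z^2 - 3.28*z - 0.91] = -3.81*z^2 + 5.82*z - 3.28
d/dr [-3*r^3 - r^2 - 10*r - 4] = -9*r^2 - 2*r - 10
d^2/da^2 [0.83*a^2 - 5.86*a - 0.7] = 1.66000000000000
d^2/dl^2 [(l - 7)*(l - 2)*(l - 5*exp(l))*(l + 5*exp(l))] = -100*l^2*exp(2*l) + 12*l^2 + 700*l*exp(2*l) - 54*l - 550*exp(2*l) + 28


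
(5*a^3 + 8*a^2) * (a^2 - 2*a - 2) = 5*a^5 - 2*a^4 - 26*a^3 - 16*a^2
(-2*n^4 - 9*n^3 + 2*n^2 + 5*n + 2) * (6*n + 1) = -12*n^5 - 56*n^4 + 3*n^3 + 32*n^2 + 17*n + 2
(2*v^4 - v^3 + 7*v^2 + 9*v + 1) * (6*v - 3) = 12*v^5 - 12*v^4 + 45*v^3 + 33*v^2 - 21*v - 3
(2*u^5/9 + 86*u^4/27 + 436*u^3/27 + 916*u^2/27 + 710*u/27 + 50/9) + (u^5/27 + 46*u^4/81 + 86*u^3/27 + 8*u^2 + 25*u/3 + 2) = 7*u^5/27 + 304*u^4/81 + 58*u^3/3 + 1132*u^2/27 + 935*u/27 + 68/9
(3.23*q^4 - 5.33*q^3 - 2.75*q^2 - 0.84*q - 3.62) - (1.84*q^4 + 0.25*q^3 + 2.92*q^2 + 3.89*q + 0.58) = 1.39*q^4 - 5.58*q^3 - 5.67*q^2 - 4.73*q - 4.2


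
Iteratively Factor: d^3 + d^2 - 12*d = (d)*(d^2 + d - 12) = d*(d + 4)*(d - 3)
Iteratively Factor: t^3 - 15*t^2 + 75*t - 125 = (t - 5)*(t^2 - 10*t + 25) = (t - 5)^2*(t - 5)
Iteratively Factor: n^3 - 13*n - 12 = (n + 3)*(n^2 - 3*n - 4) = (n + 1)*(n + 3)*(n - 4)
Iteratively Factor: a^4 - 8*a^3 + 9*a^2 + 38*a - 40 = (a - 5)*(a^3 - 3*a^2 - 6*a + 8) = (a - 5)*(a - 1)*(a^2 - 2*a - 8) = (a - 5)*(a - 4)*(a - 1)*(a + 2)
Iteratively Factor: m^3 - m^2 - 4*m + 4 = (m - 1)*(m^2 - 4) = (m - 1)*(m + 2)*(m - 2)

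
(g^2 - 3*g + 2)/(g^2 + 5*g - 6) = (g - 2)/(g + 6)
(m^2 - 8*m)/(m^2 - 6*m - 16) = m/(m + 2)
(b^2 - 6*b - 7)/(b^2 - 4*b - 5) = (b - 7)/(b - 5)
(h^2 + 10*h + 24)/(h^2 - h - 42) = (h + 4)/(h - 7)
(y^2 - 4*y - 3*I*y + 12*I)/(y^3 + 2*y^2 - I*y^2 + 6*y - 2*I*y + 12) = (y - 4)/(y^2 + 2*y*(1 + I) + 4*I)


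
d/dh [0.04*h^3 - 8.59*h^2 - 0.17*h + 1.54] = 0.12*h^2 - 17.18*h - 0.17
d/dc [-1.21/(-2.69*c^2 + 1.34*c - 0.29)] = (1.6214 - 6.5098*c)/(2.69*c^2 - 1.34*c + 0.29)^2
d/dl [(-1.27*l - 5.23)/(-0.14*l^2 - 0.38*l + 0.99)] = (0.1778*l^2 + 0.4826*l - (0.28*l + 0.38)*(1.27*l + 5.23) - 1.2573)/(0.14*l^2 + 0.38*l - 0.99)^2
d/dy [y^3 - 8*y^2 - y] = 3*y^2 - 16*y - 1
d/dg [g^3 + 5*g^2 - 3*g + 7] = 3*g^2 + 10*g - 3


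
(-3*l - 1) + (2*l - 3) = -l - 4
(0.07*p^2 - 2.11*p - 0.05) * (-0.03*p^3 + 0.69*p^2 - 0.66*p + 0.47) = -0.0021*p^5 + 0.1116*p^4 - 1.5006*p^3 + 1.391*p^2 - 0.9587*p - 0.0235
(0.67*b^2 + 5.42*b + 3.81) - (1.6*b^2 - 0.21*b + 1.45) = -0.93*b^2 + 5.63*b + 2.36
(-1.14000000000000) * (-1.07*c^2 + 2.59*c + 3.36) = 1.2198*c^2 - 2.9526*c - 3.8304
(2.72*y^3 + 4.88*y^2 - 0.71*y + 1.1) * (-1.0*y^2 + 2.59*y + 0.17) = -2.72*y^5 + 2.1648*y^4 + 13.8116*y^3 - 2.1093*y^2 + 2.7283*y + 0.187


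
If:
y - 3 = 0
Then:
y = 3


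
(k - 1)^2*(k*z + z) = k^3*z - k^2*z - k*z + z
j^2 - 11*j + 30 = (j - 6)*(j - 5)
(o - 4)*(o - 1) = o^2 - 5*o + 4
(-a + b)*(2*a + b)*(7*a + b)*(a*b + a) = -14*a^4*b - 14*a^4 + 5*a^3*b^2 + 5*a^3*b + 8*a^2*b^3 + 8*a^2*b^2 + a*b^4 + a*b^3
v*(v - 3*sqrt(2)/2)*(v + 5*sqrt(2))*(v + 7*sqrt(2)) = v^4 + 21*sqrt(2)*v^3/2 + 34*v^2 - 105*sqrt(2)*v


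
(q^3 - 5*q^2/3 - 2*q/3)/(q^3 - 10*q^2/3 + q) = (3*q^2 - 5*q - 2)/(3*q^2 - 10*q + 3)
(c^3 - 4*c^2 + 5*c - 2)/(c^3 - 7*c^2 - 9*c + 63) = (c^3 - 4*c^2 + 5*c - 2)/(c^3 - 7*c^2 - 9*c + 63)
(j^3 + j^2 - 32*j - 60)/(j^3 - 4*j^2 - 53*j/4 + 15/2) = 4*(j^2 + 7*j + 10)/(4*j^2 + 8*j - 5)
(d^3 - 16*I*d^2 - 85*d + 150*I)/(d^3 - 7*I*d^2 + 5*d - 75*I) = (d - 6*I)/(d + 3*I)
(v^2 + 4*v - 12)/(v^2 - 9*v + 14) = (v + 6)/(v - 7)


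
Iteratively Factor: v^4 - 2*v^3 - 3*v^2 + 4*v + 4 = (v + 1)*(v^3 - 3*v^2 + 4) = (v - 2)*(v + 1)*(v^2 - v - 2) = (v - 2)*(v + 1)^2*(v - 2)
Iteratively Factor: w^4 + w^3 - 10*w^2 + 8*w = (w - 1)*(w^3 + 2*w^2 - 8*w) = (w - 2)*(w - 1)*(w^2 + 4*w) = w*(w - 2)*(w - 1)*(w + 4)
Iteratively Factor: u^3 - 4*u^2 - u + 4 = (u + 1)*(u^2 - 5*u + 4) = (u - 1)*(u + 1)*(u - 4)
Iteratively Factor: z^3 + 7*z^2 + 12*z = (z)*(z^2 + 7*z + 12) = z*(z + 3)*(z + 4)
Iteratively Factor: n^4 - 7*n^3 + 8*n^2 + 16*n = (n - 4)*(n^3 - 3*n^2 - 4*n) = n*(n - 4)*(n^2 - 3*n - 4) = n*(n - 4)*(n + 1)*(n - 4)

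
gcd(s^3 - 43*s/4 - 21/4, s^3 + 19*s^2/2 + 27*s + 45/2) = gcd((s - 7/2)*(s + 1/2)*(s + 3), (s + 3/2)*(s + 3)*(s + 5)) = s + 3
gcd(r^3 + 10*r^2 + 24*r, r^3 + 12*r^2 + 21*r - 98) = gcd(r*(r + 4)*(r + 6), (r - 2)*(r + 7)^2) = 1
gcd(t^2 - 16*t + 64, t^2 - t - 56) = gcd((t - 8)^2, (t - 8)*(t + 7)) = t - 8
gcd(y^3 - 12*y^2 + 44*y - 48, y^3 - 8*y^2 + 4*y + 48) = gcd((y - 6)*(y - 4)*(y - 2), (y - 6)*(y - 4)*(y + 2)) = y^2 - 10*y + 24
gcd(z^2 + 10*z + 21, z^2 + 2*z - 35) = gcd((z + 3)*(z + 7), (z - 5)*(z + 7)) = z + 7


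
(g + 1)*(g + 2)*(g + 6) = g^3 + 9*g^2 + 20*g + 12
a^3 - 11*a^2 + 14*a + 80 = (a - 8)*(a - 5)*(a + 2)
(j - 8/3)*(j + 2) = j^2 - 2*j/3 - 16/3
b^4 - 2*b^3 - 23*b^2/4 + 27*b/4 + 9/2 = (b - 3)*(b - 3/2)*(b + 1/2)*(b + 2)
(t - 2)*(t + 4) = t^2 + 2*t - 8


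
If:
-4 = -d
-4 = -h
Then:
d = 4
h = 4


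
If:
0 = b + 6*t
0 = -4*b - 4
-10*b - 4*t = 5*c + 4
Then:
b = -1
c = 16/15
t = 1/6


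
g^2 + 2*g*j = g*(g + 2*j)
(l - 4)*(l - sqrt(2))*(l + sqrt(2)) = l^3 - 4*l^2 - 2*l + 8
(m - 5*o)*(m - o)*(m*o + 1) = m^3*o - 6*m^2*o^2 + m^2 + 5*m*o^3 - 6*m*o + 5*o^2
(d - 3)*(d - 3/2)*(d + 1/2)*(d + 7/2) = d^4 - d^3/2 - 47*d^2/4 + 81*d/8 + 63/8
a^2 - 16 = (a - 4)*(a + 4)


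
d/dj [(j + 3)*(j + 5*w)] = 2*j + 5*w + 3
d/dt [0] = 0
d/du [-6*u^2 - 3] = -12*u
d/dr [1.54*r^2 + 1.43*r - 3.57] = 3.08*r + 1.43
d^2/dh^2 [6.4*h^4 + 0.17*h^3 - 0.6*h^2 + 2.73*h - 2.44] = 76.8*h^2 + 1.02*h - 1.2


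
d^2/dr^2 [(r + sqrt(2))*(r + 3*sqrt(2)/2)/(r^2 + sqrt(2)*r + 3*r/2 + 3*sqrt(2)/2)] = 24*(-r^3 + sqrt(2)*r^3 - 3*sqrt(2)*r^2 + 6*r^2 - 6*r + 6*sqrt(2)*r - 2*sqrt(2) + 4)/(8*r^6 + 24*sqrt(2)*r^5 + 36*r^5 + 102*r^4 + 108*sqrt(2)*r^4 + 243*r^3 + 178*sqrt(2)*r^3 + 153*sqrt(2)*r^2 + 324*r^2 + 108*sqrt(2)*r + 162*r + 54*sqrt(2))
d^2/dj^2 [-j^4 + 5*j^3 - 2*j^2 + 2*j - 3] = -12*j^2 + 30*j - 4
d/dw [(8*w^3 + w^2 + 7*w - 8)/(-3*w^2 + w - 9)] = (-24*w^4 + 16*w^3 - 194*w^2 - 66*w - 55)/(9*w^4 - 6*w^3 + 55*w^2 - 18*w + 81)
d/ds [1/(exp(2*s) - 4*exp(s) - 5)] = 2*(2 - exp(s))*exp(s)/(-exp(2*s) + 4*exp(s) + 5)^2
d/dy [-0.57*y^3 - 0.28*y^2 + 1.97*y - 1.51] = -1.71*y^2 - 0.56*y + 1.97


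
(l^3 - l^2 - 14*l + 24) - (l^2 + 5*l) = l^3 - 2*l^2 - 19*l + 24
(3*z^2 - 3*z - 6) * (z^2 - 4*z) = 3*z^4 - 15*z^3 + 6*z^2 + 24*z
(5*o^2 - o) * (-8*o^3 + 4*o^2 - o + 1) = -40*o^5 + 28*o^4 - 9*o^3 + 6*o^2 - o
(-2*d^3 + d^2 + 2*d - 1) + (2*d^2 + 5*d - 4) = -2*d^3 + 3*d^2 + 7*d - 5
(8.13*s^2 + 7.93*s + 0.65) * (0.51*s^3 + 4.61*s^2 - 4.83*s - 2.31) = 4.1463*s^5 + 41.5236*s^4 - 2.37910000000001*s^3 - 54.0857*s^2 - 21.4578*s - 1.5015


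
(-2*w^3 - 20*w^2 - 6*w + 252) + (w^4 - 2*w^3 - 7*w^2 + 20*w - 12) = w^4 - 4*w^3 - 27*w^2 + 14*w + 240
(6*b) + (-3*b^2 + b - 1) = -3*b^2 + 7*b - 1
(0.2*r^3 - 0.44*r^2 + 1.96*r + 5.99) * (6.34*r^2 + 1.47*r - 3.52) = 1.268*r^5 - 2.4956*r^4 + 11.0756*r^3 + 42.4066*r^2 + 1.9061*r - 21.0848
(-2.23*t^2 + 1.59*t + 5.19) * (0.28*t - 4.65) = -0.6244*t^3 + 10.8147*t^2 - 5.9403*t - 24.1335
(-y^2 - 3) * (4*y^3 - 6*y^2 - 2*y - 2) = -4*y^5 + 6*y^4 - 10*y^3 + 20*y^2 + 6*y + 6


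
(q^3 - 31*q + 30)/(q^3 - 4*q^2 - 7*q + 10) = (q + 6)/(q + 2)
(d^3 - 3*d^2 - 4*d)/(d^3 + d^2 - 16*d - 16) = d/(d + 4)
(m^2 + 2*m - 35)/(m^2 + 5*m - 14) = (m - 5)/(m - 2)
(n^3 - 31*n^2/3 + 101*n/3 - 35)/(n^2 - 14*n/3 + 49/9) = 3*(n^2 - 8*n + 15)/(3*n - 7)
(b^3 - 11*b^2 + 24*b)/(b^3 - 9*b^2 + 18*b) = (b - 8)/(b - 6)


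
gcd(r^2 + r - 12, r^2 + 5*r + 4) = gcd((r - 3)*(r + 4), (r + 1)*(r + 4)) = r + 4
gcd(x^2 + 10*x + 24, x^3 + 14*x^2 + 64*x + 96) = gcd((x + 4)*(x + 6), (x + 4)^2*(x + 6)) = x^2 + 10*x + 24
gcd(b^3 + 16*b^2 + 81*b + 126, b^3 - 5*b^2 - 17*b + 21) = b + 3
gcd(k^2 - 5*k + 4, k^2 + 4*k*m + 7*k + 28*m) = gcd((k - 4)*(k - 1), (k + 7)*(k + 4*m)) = 1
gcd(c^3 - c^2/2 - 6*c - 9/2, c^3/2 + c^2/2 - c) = 1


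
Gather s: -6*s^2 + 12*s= -6*s^2 + 12*s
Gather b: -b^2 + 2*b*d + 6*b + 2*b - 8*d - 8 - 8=-b^2 + b*(2*d + 8) - 8*d - 16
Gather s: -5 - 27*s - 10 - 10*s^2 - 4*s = -10*s^2 - 31*s - 15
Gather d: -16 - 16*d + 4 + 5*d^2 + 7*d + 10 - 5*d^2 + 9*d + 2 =0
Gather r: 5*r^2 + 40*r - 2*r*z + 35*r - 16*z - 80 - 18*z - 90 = 5*r^2 + r*(75 - 2*z) - 34*z - 170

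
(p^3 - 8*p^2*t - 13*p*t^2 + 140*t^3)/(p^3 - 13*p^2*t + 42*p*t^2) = (p^2 - p*t - 20*t^2)/(p*(p - 6*t))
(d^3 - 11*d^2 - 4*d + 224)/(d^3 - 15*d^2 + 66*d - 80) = (d^2 - 3*d - 28)/(d^2 - 7*d + 10)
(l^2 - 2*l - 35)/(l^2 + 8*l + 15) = (l - 7)/(l + 3)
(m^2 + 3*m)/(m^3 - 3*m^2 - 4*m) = (m + 3)/(m^2 - 3*m - 4)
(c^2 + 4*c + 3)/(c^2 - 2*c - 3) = (c + 3)/(c - 3)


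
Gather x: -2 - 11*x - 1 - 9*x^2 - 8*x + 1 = -9*x^2 - 19*x - 2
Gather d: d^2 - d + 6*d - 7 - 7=d^2 + 5*d - 14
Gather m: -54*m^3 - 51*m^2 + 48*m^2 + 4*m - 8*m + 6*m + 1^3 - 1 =-54*m^3 - 3*m^2 + 2*m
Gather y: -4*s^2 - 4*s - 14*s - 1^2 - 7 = -4*s^2 - 18*s - 8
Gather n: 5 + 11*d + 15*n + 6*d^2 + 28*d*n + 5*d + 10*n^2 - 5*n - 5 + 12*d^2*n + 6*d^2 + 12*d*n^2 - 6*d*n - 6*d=12*d^2 + 10*d + n^2*(12*d + 10) + n*(12*d^2 + 22*d + 10)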